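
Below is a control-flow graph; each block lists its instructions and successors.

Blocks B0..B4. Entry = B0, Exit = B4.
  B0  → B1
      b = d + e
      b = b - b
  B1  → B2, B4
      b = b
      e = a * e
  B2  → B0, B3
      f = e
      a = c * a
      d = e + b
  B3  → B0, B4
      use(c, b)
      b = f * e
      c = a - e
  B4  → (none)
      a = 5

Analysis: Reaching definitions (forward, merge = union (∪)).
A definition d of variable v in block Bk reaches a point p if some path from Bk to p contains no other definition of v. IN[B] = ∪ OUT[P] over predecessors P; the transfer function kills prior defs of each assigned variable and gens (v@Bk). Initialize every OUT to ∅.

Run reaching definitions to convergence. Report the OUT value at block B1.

Per-block solution:
  B0:  IN={a@B2, b@B1, b@B3, c@B3, d@B2, e@B1, f@B2}  OUT={a@B2, b@B0, c@B3, d@B2, e@B1, f@B2}
  B1:  IN={a@B2, b@B0, c@B3, d@B2, e@B1, f@B2}  OUT={a@B2, b@B1, c@B3, d@B2, e@B1, f@B2}
  B2:  IN={a@B2, b@B1, c@B3, d@B2, e@B1, f@B2}  OUT={a@B2, b@B1, c@B3, d@B2, e@B1, f@B2}
  B3:  IN={a@B2, b@B1, c@B3, d@B2, e@B1, f@B2}  OUT={a@B2, b@B3, c@B3, d@B2, e@B1, f@B2}
  B4:  IN={a@B2, b@B1, b@B3, c@B3, d@B2, e@B1, f@B2}  OUT={a@B4, b@B1, b@B3, c@B3, d@B2, e@B1, f@B2}

Merge at B1: IN[B1] = OUT[B0] = {a@B2, b@B0, c@B3, d@B2, e@B1, f@B2}
Applying B1's transfer function to that IN value gives OUT[B1] (row B1 above).

Answer: {a@B2, b@B1, c@B3, d@B2, e@B1, f@B2}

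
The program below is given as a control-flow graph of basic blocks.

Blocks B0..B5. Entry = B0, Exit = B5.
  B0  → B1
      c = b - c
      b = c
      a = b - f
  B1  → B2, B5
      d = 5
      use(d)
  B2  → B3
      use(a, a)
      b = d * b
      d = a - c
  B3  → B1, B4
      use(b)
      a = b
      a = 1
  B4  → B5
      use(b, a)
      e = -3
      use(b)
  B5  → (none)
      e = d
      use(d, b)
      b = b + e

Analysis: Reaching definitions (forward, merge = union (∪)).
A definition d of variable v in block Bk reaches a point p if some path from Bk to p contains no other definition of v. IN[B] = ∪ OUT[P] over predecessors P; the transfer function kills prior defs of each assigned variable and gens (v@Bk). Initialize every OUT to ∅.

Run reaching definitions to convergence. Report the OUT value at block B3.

Answer: {a@B3, b@B2, c@B0, d@B2}

Trace:
Per-block solution:
  B0:  IN={}  OUT={a@B0, b@B0, c@B0}
  B1:  IN={a@B0, a@B3, b@B0, b@B2, c@B0, d@B2}  OUT={a@B0, a@B3, b@B0, b@B2, c@B0, d@B1}
  B2:  IN={a@B0, a@B3, b@B0, b@B2, c@B0, d@B1}  OUT={a@B0, a@B3, b@B2, c@B0, d@B2}
  B3:  IN={a@B0, a@B3, b@B2, c@B0, d@B2}  OUT={a@B3, b@B2, c@B0, d@B2}
  B4:  IN={a@B3, b@B2, c@B0, d@B2}  OUT={a@B3, b@B2, c@B0, d@B2, e@B4}
  B5:  IN={a@B0, a@B3, b@B0, b@B2, c@B0, d@B1, d@B2, e@B4}  OUT={a@B0, a@B3, b@B5, c@B0, d@B1, d@B2, e@B5}

Merge at B3: IN[B3] = OUT[B2] = {a@B0, a@B3, b@B2, c@B0, d@B2}
Applying B3's transfer function to that IN value gives OUT[B3] (row B3 above).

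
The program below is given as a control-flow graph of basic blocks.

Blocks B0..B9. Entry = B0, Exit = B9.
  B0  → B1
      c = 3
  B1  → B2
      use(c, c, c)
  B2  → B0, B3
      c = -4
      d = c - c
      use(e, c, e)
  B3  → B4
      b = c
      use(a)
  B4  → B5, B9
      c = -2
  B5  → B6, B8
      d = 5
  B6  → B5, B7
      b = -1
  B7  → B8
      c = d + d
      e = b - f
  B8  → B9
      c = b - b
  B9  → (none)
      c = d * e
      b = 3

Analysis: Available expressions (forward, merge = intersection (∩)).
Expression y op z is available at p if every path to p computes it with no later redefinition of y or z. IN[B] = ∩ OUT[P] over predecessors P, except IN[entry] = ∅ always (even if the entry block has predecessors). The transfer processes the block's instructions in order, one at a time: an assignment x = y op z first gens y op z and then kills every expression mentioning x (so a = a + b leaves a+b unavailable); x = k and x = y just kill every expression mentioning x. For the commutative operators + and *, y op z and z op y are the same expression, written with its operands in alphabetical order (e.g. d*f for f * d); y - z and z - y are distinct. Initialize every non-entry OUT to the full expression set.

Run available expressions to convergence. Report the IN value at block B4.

Answer: {c-c}

Trace:
Converged values:
  B0:   IN={}   OUT={}
  B1:   IN={}   OUT={}
  B2:   IN={}   OUT={c-c}
  B3:   IN={c-c}   OUT={c-c}
  B4:   IN={c-c}   OUT={}
  B5:   IN={}   OUT={}
  B6:   IN={}   OUT={}
  B7:   IN={}   OUT={b-f, d+d}
  B8:   IN={}   OUT={b-b}
  B9:   IN={}   OUT={d*e}

Merge at B4: IN[B4] = OUT[B3] = {c-c}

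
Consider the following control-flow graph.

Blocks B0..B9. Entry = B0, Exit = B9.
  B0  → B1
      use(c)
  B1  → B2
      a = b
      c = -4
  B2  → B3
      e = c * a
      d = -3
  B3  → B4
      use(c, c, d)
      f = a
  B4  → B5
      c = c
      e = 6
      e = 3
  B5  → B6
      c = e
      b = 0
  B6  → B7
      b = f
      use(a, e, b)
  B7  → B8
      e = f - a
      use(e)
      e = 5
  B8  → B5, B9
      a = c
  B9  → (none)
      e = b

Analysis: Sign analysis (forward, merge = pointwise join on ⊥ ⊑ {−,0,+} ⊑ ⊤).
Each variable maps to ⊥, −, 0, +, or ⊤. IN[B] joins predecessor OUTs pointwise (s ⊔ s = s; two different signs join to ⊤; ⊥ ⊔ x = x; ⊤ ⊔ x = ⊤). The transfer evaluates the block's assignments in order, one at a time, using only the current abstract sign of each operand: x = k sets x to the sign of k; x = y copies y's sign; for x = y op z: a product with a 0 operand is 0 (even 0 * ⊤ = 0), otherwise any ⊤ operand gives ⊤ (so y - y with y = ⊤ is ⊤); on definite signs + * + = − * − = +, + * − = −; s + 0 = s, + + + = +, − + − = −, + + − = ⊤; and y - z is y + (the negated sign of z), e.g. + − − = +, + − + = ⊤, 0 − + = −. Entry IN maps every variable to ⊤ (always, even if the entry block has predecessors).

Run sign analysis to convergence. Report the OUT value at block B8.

Answer: {a: +, b: ⊤, c: +, d: -, e: +, f: ⊤}

Working:
Fixpoint table:
  B0:  IN=(all ⊤)  OUT=(all ⊤)
  B1:  IN=(all ⊤)  OUT={c:-; rest ⊤}
  B2:  IN={c:-; rest ⊤}  OUT={c:-, d:-; rest ⊤}
  B3:  IN={c:-, d:-; rest ⊤}  OUT={c:-, d:-; rest ⊤}
  B4:  IN={c:-, d:-; rest ⊤}  OUT={c:-, d:-, e:+; rest ⊤}
  B5:  IN={d:-, e:+; rest ⊤}  OUT={b:0, c:+, d:-, e:+; rest ⊤}
  B6:  IN={b:0, c:+, d:-, e:+; rest ⊤}  OUT={c:+, d:-, e:+; rest ⊤}
  B7:  IN={c:+, d:-, e:+; rest ⊤}  OUT={c:+, d:-, e:+; rest ⊤}
  B8:  IN={c:+, d:-, e:+; rest ⊤}  OUT={a:+, c:+, d:-, e:+; rest ⊤}
  B9:  IN={a:+, c:+, d:-, e:+; rest ⊤}  OUT={a:+, c:+, d:-; rest ⊤}

Merge at B8: IN[B8] = OUT[B7] = {a: ⊤, b: ⊤, c: +, d: -, e: +, f: ⊤}
Applying B8's transfer function to that IN value gives OUT[B8] (row B8 above).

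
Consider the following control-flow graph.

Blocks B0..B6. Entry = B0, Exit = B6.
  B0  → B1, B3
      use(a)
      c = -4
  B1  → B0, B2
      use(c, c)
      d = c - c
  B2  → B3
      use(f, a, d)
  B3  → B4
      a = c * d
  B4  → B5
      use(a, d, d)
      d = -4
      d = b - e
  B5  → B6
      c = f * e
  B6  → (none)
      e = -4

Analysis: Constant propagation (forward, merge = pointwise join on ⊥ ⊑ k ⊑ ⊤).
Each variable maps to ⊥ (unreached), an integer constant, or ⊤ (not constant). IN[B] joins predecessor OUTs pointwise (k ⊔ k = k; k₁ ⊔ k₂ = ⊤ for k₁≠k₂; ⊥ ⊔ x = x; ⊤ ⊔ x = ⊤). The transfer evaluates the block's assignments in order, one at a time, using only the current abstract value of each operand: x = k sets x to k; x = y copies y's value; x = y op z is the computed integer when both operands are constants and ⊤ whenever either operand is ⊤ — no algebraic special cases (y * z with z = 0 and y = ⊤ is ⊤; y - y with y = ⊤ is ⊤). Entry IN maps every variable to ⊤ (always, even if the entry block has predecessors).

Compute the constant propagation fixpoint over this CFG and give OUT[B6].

Fixpoint table:
  B0:  IN=(all ⊤)  OUT={c:-4; rest ⊤}
  B1:  IN={c:-4; rest ⊤}  OUT={c:-4, d:0; rest ⊤}
  B2:  IN={c:-4, d:0; rest ⊤}  OUT={c:-4, d:0; rest ⊤}
  B3:  IN={c:-4; rest ⊤}  OUT={c:-4; rest ⊤}
  B4:  IN={c:-4; rest ⊤}  OUT={c:-4; rest ⊤}
  B5:  IN={c:-4; rest ⊤}  OUT=(all ⊤)
  B6:  IN=(all ⊤)  OUT={e:-4; rest ⊤}

Merge at B6: IN[B6] = OUT[B5] = {a: ⊤, b: ⊤, c: ⊤, d: ⊤, e: ⊤, f: ⊤}
Applying B6's transfer function to that IN value gives OUT[B6] (row B6 above).

Answer: {a: ⊤, b: ⊤, c: ⊤, d: ⊤, e: -4, f: ⊤}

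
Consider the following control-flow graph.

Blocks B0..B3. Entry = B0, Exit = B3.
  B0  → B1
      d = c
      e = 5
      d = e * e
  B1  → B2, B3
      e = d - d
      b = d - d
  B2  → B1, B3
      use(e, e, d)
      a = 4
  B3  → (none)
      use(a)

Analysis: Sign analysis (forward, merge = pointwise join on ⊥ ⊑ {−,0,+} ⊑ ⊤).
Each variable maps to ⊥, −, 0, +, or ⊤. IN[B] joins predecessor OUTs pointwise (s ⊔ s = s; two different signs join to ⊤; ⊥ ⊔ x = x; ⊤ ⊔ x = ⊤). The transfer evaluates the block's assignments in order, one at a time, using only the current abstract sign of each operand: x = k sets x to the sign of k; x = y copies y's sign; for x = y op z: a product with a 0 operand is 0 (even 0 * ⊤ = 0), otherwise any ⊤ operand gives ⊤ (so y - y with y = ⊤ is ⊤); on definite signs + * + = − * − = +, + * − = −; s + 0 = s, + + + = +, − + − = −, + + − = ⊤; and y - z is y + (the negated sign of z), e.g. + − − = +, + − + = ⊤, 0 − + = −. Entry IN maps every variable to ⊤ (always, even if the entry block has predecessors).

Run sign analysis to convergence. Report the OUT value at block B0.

Answer: {a: ⊤, b: ⊤, c: ⊤, d: +, e: +, f: ⊤}

Derivation:
Converged values:
  B0:   IN=(all ⊤)   OUT={d:+, e:+; rest ⊤}
  B1:   IN={d:+; rest ⊤}   OUT={d:+; rest ⊤}
  B2:   IN={d:+; rest ⊤}   OUT={a:+, d:+; rest ⊤}
  B3:   IN={d:+; rest ⊤}   OUT={d:+; rest ⊤}

B0 is the boundary node: IN[B0] = {a: ⊤, b: ⊤, c: ⊤, d: ⊤, e: ⊤, f: ⊤}
Applying B0's transfer function to that IN value gives OUT[B0] (row B0 above).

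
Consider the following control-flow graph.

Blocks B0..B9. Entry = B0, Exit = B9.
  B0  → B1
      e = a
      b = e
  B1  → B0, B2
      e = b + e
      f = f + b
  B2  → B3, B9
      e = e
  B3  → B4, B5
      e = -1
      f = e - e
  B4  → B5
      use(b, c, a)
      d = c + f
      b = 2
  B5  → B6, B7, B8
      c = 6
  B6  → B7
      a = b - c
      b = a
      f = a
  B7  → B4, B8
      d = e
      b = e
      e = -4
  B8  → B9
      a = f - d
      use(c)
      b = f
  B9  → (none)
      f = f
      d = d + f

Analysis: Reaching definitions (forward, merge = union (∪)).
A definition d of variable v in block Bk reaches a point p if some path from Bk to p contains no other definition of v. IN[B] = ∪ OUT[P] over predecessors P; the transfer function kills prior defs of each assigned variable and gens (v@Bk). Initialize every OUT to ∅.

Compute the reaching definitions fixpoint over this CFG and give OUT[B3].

Answer: {b@B0, e@B3, f@B3}

Working:
Per-block solution:
  B0:  IN={b@B0, e@B1, f@B1}  OUT={b@B0, e@B0, f@B1}
  B1:  IN={b@B0, e@B0, f@B1}  OUT={b@B0, e@B1, f@B1}
  B2:  IN={b@B0, e@B1, f@B1}  OUT={b@B0, e@B2, f@B1}
  B3:  IN={b@B0, e@B2, f@B1}  OUT={b@B0, e@B3, f@B3}
  B4:  IN={a@B6, b@B0, b@B7, c@B5, d@B7, e@B3, e@B7, f@B3, f@B6}  OUT={a@B6, b@B4, c@B5, d@B4, e@B3, e@B7, f@B3, f@B6}
  B5:  IN={a@B6, b@B0, b@B4, c@B5, d@B4, e@B3, e@B7, f@B3, f@B6}  OUT={a@B6, b@B0, b@B4, c@B5, d@B4, e@B3, e@B7, f@B3, f@B6}
  B6:  IN={a@B6, b@B0, b@B4, c@B5, d@B4, e@B3, e@B7, f@B3, f@B6}  OUT={a@B6, b@B6, c@B5, d@B4, e@B3, e@B7, f@B6}
  B7:  IN={a@B6, b@B0, b@B4, b@B6, c@B5, d@B4, e@B3, e@B7, f@B3, f@B6}  OUT={a@B6, b@B7, c@B5, d@B7, e@B7, f@B3, f@B6}
  B8:  IN={a@B6, b@B0, b@B4, b@B7, c@B5, d@B4, d@B7, e@B3, e@B7, f@B3, f@B6}  OUT={a@B8, b@B8, c@B5, d@B4, d@B7, e@B3, e@B7, f@B3, f@B6}
  B9:  IN={a@B8, b@B0, b@B8, c@B5, d@B4, d@B7, e@B2, e@B3, e@B7, f@B1, f@B3, f@B6}  OUT={a@B8, b@B0, b@B8, c@B5, d@B9, e@B2, e@B3, e@B7, f@B9}

Merge at B3: IN[B3] = OUT[B2] = {b@B0, e@B2, f@B1}
Applying B3's transfer function to that IN value gives OUT[B3] (row B3 above).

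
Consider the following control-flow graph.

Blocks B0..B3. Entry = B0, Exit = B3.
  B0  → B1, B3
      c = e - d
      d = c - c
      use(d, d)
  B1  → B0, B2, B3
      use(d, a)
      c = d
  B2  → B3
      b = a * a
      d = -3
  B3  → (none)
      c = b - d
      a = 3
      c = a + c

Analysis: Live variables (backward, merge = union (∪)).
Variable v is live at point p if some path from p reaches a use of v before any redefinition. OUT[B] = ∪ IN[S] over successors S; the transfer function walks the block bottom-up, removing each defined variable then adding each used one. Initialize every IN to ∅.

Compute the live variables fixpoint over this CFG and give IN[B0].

Answer: {a, b, d, e}

Working:
Converged values:
  B0: | IN={a, b, d, e} | OUT={a, b, d, e}
  B1: | IN={a, b, d, e} | OUT={a, b, d, e}
  B2: | IN={a} | OUT={b, d}
  B3: | IN={b, d} | OUT={}

Merge at B0: OUT[B0] = IN[B1] ⊔ IN[B3] = {a, b, d, e}
Applying B0's transfer function to that OUT value gives IN[B0] (row B0 above).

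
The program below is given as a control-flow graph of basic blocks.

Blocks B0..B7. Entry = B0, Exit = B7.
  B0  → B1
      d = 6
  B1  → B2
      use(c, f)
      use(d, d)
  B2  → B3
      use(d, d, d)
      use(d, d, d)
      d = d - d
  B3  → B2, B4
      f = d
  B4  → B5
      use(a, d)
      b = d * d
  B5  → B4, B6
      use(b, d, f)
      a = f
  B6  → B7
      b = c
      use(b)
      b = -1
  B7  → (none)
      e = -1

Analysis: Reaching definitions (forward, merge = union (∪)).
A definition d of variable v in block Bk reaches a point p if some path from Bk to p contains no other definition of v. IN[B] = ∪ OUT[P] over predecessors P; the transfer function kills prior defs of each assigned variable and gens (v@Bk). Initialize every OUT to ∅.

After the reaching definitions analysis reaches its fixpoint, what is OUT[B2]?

Answer: {d@B2, f@B3}

Working:
Converged values:
  B0:   IN={}   OUT={d@B0}
  B1:   IN={d@B0}   OUT={d@B0}
  B2:   IN={d@B0, d@B2, f@B3}   OUT={d@B2, f@B3}
  B3:   IN={d@B2, f@B3}   OUT={d@B2, f@B3}
  B4:   IN={a@B5, b@B4, d@B2, f@B3}   OUT={a@B5, b@B4, d@B2, f@B3}
  B5:   IN={a@B5, b@B4, d@B2, f@B3}   OUT={a@B5, b@B4, d@B2, f@B3}
  B6:   IN={a@B5, b@B4, d@B2, f@B3}   OUT={a@B5, b@B6, d@B2, f@B3}
  B7:   IN={a@B5, b@B6, d@B2, f@B3}   OUT={a@B5, b@B6, d@B2, e@B7, f@B3}

Merge at B2: IN[B2] = OUT[B1] ⊔ OUT[B3] = {d@B0, d@B2, f@B3}
Applying B2's transfer function to that IN value gives OUT[B2] (row B2 above).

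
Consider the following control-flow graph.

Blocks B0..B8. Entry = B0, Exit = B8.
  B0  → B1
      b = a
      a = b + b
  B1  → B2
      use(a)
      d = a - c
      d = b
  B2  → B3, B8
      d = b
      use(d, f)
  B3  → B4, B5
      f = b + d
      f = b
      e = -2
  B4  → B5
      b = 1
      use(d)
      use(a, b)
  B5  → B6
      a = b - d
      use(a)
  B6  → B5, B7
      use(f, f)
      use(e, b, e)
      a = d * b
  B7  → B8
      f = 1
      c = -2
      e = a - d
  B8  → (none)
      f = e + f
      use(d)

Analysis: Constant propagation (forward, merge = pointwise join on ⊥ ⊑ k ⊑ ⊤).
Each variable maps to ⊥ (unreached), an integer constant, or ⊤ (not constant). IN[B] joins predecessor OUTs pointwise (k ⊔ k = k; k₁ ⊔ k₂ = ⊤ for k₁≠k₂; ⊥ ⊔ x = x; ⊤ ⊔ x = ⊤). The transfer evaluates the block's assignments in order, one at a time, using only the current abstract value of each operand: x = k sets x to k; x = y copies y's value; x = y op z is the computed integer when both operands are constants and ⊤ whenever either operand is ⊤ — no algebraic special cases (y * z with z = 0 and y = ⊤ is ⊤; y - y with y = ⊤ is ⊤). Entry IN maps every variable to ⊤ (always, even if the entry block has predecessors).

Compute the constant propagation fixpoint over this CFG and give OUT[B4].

Answer: {a: ⊤, b: 1, c: ⊤, d: ⊤, e: -2, f: ⊤}

Working:
Fixpoint table:
  B0:  IN=(all ⊤)  OUT=(all ⊤)
  B1:  IN=(all ⊤)  OUT=(all ⊤)
  B2:  IN=(all ⊤)  OUT=(all ⊤)
  B3:  IN=(all ⊤)  OUT={e:-2; rest ⊤}
  B4:  IN={e:-2; rest ⊤}  OUT={b:1, e:-2; rest ⊤}
  B5:  IN={e:-2; rest ⊤}  OUT={e:-2; rest ⊤}
  B6:  IN={e:-2; rest ⊤}  OUT={e:-2; rest ⊤}
  B7:  IN={e:-2; rest ⊤}  OUT={c:-2, f:1; rest ⊤}
  B8:  IN=(all ⊤)  OUT=(all ⊤)

Merge at B4: IN[B4] = OUT[B3] = {a: ⊤, b: ⊤, c: ⊤, d: ⊤, e: -2, f: ⊤}
Applying B4's transfer function to that IN value gives OUT[B4] (row B4 above).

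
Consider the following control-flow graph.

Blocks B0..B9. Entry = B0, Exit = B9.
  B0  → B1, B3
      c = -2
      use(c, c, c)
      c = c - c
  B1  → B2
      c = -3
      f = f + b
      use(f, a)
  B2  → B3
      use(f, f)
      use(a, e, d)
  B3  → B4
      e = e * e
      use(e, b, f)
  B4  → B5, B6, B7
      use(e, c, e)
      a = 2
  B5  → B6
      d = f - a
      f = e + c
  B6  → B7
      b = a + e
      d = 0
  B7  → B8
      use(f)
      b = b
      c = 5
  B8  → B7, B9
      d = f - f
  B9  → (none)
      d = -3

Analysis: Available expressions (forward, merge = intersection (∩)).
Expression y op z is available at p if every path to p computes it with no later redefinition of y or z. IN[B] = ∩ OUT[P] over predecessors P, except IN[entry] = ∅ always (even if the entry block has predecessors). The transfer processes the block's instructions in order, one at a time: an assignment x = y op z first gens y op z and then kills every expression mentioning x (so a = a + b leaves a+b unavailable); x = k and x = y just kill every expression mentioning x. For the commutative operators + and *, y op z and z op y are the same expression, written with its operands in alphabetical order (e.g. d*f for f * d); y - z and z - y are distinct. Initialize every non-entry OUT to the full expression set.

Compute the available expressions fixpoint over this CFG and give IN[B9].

Answer: {f-f}

Trace:
Fixpoint table:
  B0: | IN={} | OUT={}
  B1: | IN={} | OUT={}
  B2: | IN={} | OUT={}
  B3: | IN={} | OUT={}
  B4: | IN={} | OUT={}
  B5: | IN={} | OUT={c+e}
  B6: | IN={} | OUT={a+e}
  B7: | IN={} | OUT={}
  B8: | IN={} | OUT={f-f}
  B9: | IN={f-f} | OUT={f-f}

Merge at B9: IN[B9] = OUT[B8] = {f-f}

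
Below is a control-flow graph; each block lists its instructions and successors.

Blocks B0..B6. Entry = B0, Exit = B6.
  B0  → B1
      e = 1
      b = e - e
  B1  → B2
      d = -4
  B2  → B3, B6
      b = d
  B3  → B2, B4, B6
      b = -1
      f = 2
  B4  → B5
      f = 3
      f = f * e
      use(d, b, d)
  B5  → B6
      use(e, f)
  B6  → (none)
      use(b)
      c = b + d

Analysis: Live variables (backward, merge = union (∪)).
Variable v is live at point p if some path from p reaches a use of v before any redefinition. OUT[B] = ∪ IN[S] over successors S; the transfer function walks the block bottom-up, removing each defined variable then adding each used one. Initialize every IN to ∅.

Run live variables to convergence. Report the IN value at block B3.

Converged values:
  B0:  IN={}  OUT={e}
  B1:  IN={e}  OUT={d, e}
  B2:  IN={d, e}  OUT={b, d, e}
  B3:  IN={d, e}  OUT={b, d, e}
  B4:  IN={b, d, e}  OUT={b, d, e, f}
  B5:  IN={b, d, e, f}  OUT={b, d}
  B6:  IN={b, d}  OUT={}

Merge at B3: OUT[B3] = IN[B2] ⊔ IN[B4] ⊔ IN[B6] = {b, d, e}
Applying B3's transfer function to that OUT value gives IN[B3] (row B3 above).

Answer: {d, e}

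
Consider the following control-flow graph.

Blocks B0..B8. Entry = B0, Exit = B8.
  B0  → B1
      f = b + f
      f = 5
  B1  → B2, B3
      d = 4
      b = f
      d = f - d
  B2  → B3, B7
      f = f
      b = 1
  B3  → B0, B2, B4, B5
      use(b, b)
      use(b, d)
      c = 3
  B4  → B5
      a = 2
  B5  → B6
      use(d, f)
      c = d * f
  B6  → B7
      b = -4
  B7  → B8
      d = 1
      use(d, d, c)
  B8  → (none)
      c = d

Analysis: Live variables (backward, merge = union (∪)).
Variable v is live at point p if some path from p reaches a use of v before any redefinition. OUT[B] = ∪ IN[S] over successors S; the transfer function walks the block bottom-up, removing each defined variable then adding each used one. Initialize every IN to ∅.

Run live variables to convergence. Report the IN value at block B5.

Converged values:
  B0:   IN={b, c, f}   OUT={c, f}
  B1:   IN={c, f}   OUT={b, c, d, f}
  B2:   IN={c, d, f}   OUT={b, c, d, f}
  B3:   IN={b, d, f}   OUT={b, c, d, f}
  B4:   IN={d, f}   OUT={d, f}
  B5:   IN={d, f}   OUT={c}
  B6:   IN={c}   OUT={c}
  B7:   IN={c}   OUT={d}
  B8:   IN={d}   OUT={}

Merge at B5: OUT[B5] = IN[B6] = {c}
Applying B5's transfer function to that OUT value gives IN[B5] (row B5 above).

Answer: {d, f}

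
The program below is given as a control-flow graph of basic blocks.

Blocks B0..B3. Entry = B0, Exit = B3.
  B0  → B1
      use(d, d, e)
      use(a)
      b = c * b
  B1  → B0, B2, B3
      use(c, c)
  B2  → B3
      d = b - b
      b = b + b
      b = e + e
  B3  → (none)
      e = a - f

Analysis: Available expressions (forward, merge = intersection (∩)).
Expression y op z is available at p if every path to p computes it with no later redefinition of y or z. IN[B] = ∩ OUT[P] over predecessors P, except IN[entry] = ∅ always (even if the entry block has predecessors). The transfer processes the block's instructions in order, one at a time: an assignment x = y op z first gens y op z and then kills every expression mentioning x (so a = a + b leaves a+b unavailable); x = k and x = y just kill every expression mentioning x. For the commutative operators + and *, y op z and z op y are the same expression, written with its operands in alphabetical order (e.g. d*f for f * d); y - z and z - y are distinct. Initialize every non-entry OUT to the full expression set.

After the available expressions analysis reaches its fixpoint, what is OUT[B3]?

Answer: {a-f}

Trace:
Converged values:
  B0:  IN={}  OUT={}
  B1:  IN={}  OUT={}
  B2:  IN={}  OUT={e+e}
  B3:  IN={}  OUT={a-f}

Merge at B3: IN[B3] = OUT[B1] ∩ OUT[B2] = {}
Applying B3's transfer function to that IN value gives OUT[B3] (row B3 above).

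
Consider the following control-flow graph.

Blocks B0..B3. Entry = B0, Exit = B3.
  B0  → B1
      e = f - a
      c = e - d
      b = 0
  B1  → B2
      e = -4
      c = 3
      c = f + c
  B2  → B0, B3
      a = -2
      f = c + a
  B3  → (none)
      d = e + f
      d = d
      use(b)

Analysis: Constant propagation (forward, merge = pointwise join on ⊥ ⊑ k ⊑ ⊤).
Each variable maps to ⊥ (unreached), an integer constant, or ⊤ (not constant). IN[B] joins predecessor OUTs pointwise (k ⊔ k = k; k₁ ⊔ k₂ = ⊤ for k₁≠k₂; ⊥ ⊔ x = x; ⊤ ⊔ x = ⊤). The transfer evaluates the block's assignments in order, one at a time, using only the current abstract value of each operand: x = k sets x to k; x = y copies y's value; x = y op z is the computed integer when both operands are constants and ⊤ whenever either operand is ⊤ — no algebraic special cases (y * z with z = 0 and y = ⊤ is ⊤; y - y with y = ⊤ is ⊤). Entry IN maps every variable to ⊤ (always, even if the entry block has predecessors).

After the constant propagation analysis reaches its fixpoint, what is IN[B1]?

Converged values:
  B0: | IN=(all ⊤) | OUT={b:0; rest ⊤}
  B1: | IN={b:0; rest ⊤} | OUT={b:0, e:-4; rest ⊤}
  B2: | IN={b:0, e:-4; rest ⊤} | OUT={a:-2, b:0, e:-4; rest ⊤}
  B3: | IN={a:-2, b:0, e:-4; rest ⊤} | OUT={a:-2, b:0, e:-4; rest ⊤}

Merge at B1: IN[B1] = OUT[B0] = {a: ⊤, b: 0, c: ⊤, d: ⊤, e: ⊤, f: ⊤}

Answer: {a: ⊤, b: 0, c: ⊤, d: ⊤, e: ⊤, f: ⊤}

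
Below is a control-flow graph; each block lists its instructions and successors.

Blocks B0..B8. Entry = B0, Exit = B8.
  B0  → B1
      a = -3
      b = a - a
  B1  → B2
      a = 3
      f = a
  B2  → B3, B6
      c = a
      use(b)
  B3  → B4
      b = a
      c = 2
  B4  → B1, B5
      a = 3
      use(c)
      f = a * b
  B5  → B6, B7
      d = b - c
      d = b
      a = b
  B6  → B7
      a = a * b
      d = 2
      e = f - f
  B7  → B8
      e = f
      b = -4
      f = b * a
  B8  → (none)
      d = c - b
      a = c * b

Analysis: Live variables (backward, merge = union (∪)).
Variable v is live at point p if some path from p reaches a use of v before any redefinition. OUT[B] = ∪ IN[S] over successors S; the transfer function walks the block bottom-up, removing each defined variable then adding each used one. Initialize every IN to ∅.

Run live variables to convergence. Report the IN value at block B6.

Per-block solution:
  B0:  IN={}  OUT={b}
  B1:  IN={b}  OUT={a, b, f}
  B2:  IN={a, b, f}  OUT={a, b, c, f}
  B3:  IN={a}  OUT={b, c}
  B4:  IN={b, c}  OUT={b, c, f}
  B5:  IN={b, c, f}  OUT={a, b, c, f}
  B6:  IN={a, b, c, f}  OUT={a, c, f}
  B7:  IN={a, c, f}  OUT={b, c}
  B8:  IN={b, c}  OUT={}

Merge at B6: OUT[B6] = IN[B7] = {a, c, f}
Applying B6's transfer function to that OUT value gives IN[B6] (row B6 above).

Answer: {a, b, c, f}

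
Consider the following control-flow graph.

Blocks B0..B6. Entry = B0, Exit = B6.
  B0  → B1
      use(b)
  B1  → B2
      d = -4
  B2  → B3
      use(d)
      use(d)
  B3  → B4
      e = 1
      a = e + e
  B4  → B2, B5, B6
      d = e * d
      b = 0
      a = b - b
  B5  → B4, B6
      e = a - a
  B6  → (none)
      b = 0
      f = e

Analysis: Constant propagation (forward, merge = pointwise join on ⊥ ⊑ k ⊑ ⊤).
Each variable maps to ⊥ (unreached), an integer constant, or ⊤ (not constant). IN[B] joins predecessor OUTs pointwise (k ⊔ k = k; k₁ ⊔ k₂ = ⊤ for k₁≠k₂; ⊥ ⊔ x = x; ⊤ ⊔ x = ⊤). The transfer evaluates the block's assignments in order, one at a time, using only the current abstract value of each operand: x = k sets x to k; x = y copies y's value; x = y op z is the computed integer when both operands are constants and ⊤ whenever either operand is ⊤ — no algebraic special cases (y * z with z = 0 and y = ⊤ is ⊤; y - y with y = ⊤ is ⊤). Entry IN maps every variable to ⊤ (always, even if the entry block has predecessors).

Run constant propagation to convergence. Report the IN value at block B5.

Per-block solution:
  B0:  IN=(all ⊤)  OUT=(all ⊤)
  B1:  IN=(all ⊤)  OUT={d:-4; rest ⊤}
  B2:  IN=(all ⊤)  OUT=(all ⊤)
  B3:  IN=(all ⊤)  OUT={a:2, e:1; rest ⊤}
  B4:  IN=(all ⊤)  OUT={a:0, b:0; rest ⊤}
  B5:  IN={a:0, b:0; rest ⊤}  OUT={a:0, b:0, e:0; rest ⊤}
  B6:  IN={a:0, b:0; rest ⊤}  OUT={a:0, b:0; rest ⊤}

Merge at B5: IN[B5] = OUT[B4] = {a: 0, b: 0, c: ⊤, d: ⊤, e: ⊤, f: ⊤}

Answer: {a: 0, b: 0, c: ⊤, d: ⊤, e: ⊤, f: ⊤}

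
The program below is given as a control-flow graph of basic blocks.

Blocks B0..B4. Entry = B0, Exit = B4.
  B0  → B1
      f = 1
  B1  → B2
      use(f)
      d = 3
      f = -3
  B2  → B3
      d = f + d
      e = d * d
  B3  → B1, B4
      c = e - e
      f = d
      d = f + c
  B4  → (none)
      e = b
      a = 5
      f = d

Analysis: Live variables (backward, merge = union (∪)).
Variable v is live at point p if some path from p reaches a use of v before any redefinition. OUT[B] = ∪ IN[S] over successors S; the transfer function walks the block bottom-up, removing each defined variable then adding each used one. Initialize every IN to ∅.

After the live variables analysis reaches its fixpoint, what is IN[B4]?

Converged values:
  B0:   IN={b}   OUT={b, f}
  B1:   IN={b, f}   OUT={b, d, f}
  B2:   IN={b, d, f}   OUT={b, d, e}
  B3:   IN={b, d, e}   OUT={b, d, f}
  B4:   IN={b, d}   OUT={}

B4 is the boundary node: OUT[B4] = {}
Applying B4's transfer function to that OUT value gives IN[B4] (row B4 above).

Answer: {b, d}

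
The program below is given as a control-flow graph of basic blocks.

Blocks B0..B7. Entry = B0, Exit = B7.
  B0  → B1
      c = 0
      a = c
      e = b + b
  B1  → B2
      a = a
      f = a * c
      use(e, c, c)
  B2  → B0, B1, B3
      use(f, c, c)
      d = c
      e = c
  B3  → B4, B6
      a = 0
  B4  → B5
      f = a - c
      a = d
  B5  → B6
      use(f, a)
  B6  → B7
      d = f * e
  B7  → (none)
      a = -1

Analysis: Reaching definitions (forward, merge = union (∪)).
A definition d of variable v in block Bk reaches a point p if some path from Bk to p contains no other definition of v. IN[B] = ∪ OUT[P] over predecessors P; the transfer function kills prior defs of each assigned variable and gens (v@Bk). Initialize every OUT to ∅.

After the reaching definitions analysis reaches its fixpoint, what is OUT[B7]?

Per-block solution:
  B0: | IN={a@B1, c@B0, d@B2, e@B2, f@B1} | OUT={a@B0, c@B0, d@B2, e@B0, f@B1}
  B1: | IN={a@B0, a@B1, c@B0, d@B2, e@B0, e@B2, f@B1} | OUT={a@B1, c@B0, d@B2, e@B0, e@B2, f@B1}
  B2: | IN={a@B1, c@B0, d@B2, e@B0, e@B2, f@B1} | OUT={a@B1, c@B0, d@B2, e@B2, f@B1}
  B3: | IN={a@B1, c@B0, d@B2, e@B2, f@B1} | OUT={a@B3, c@B0, d@B2, e@B2, f@B1}
  B4: | IN={a@B3, c@B0, d@B2, e@B2, f@B1} | OUT={a@B4, c@B0, d@B2, e@B2, f@B4}
  B5: | IN={a@B4, c@B0, d@B2, e@B2, f@B4} | OUT={a@B4, c@B0, d@B2, e@B2, f@B4}
  B6: | IN={a@B3, a@B4, c@B0, d@B2, e@B2, f@B1, f@B4} | OUT={a@B3, a@B4, c@B0, d@B6, e@B2, f@B1, f@B4}
  B7: | IN={a@B3, a@B4, c@B0, d@B6, e@B2, f@B1, f@B4} | OUT={a@B7, c@B0, d@B6, e@B2, f@B1, f@B4}

Merge at B7: IN[B7] = OUT[B6] = {a@B3, a@B4, c@B0, d@B6, e@B2, f@B1, f@B4}
Applying B7's transfer function to that IN value gives OUT[B7] (row B7 above).

Answer: {a@B7, c@B0, d@B6, e@B2, f@B1, f@B4}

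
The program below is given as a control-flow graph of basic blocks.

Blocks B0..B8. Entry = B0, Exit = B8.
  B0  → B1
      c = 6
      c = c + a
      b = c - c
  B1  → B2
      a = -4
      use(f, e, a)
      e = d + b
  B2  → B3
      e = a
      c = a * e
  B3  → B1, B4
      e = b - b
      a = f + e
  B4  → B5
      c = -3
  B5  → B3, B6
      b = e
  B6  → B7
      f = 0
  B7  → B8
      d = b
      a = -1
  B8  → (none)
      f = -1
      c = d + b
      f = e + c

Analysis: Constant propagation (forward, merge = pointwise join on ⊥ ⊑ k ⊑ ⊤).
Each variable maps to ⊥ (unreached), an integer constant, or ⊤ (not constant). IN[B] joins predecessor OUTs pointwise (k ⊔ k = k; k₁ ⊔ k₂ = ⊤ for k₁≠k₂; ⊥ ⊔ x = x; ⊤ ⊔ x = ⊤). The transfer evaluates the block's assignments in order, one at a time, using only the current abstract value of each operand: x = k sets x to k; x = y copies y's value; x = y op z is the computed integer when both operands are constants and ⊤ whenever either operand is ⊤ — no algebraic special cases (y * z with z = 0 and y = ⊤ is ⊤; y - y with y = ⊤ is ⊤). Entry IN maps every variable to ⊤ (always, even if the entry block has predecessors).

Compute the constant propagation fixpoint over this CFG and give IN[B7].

Converged values:
  B0:  IN=(all ⊤)  OUT=(all ⊤)
  B1:  IN=(all ⊤)  OUT={a:-4; rest ⊤}
  B2:  IN={a:-4; rest ⊤}  OUT={a:-4, c:16, e:-4; rest ⊤}
  B3:  IN=(all ⊤)  OUT=(all ⊤)
  B4:  IN=(all ⊤)  OUT={c:-3; rest ⊤}
  B5:  IN={c:-3; rest ⊤}  OUT={c:-3; rest ⊤}
  B6:  IN={c:-3; rest ⊤}  OUT={c:-3, f:0; rest ⊤}
  B7:  IN={c:-3, f:0; rest ⊤}  OUT={a:-1, c:-3, f:0; rest ⊤}
  B8:  IN={a:-1, c:-3, f:0; rest ⊤}  OUT={a:-1; rest ⊤}

Merge at B7: IN[B7] = OUT[B6] = {a: ⊤, b: ⊤, c: -3, d: ⊤, e: ⊤, f: 0}

Answer: {a: ⊤, b: ⊤, c: -3, d: ⊤, e: ⊤, f: 0}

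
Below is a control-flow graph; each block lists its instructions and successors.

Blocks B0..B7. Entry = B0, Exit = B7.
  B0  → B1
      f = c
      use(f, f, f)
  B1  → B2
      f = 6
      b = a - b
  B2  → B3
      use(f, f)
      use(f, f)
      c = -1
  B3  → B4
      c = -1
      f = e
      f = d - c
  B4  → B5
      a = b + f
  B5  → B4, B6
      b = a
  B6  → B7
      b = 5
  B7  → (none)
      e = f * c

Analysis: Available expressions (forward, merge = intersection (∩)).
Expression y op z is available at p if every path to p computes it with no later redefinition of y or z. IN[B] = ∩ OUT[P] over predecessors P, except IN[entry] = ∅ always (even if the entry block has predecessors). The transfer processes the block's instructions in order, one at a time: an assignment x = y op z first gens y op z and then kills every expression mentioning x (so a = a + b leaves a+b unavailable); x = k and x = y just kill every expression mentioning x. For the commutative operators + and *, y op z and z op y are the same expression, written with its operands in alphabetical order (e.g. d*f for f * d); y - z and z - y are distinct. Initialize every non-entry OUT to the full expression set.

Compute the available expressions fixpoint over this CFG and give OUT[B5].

Answer: {d-c}

Derivation:
Converged values:
  B0: | IN={} | OUT={}
  B1: | IN={} | OUT={}
  B2: | IN={} | OUT={}
  B3: | IN={} | OUT={d-c}
  B4: | IN={d-c} | OUT={b+f, d-c}
  B5: | IN={b+f, d-c} | OUT={d-c}
  B6: | IN={d-c} | OUT={d-c}
  B7: | IN={d-c} | OUT={c*f, d-c}

Merge at B5: IN[B5] = OUT[B4] = {b+f, d-c}
Applying B5's transfer function to that IN value gives OUT[B5] (row B5 above).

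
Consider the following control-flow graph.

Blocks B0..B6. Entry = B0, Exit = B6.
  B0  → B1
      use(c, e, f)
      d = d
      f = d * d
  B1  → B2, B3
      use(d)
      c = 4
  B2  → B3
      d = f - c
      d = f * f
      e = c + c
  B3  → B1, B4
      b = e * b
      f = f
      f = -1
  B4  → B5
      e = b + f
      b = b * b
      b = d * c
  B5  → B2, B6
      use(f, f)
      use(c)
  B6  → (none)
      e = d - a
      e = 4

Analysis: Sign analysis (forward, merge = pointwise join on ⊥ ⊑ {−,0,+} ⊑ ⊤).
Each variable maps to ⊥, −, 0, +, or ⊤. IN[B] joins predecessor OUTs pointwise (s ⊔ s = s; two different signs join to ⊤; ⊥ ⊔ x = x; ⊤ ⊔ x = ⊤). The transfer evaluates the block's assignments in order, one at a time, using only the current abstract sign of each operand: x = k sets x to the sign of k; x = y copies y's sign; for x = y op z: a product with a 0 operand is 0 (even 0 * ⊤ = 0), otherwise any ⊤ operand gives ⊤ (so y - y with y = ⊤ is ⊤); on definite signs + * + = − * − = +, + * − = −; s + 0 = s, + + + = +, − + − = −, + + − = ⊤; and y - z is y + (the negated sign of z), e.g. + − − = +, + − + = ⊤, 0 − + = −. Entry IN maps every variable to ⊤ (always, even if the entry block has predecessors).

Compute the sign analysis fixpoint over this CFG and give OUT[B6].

Fixpoint table:
  B0:   IN=(all ⊤)   OUT=(all ⊤)
  B1:   IN=(all ⊤)   OUT={c:+; rest ⊤}
  B2:   IN={c:+; rest ⊤}   OUT={c:+, e:+; rest ⊤}
  B3:   IN={c:+; rest ⊤}   OUT={c:+, f:-; rest ⊤}
  B4:   IN={c:+, f:-; rest ⊤}   OUT={c:+, f:-; rest ⊤}
  B5:   IN={c:+, f:-; rest ⊤}   OUT={c:+, f:-; rest ⊤}
  B6:   IN={c:+, f:-; rest ⊤}   OUT={c:+, e:+, f:-; rest ⊤}

Merge at B6: IN[B6] = OUT[B5] = {a: ⊤, b: ⊤, c: +, d: ⊤, e: ⊤, f: -}
Applying B6's transfer function to that IN value gives OUT[B6] (row B6 above).

Answer: {a: ⊤, b: ⊤, c: +, d: ⊤, e: +, f: -}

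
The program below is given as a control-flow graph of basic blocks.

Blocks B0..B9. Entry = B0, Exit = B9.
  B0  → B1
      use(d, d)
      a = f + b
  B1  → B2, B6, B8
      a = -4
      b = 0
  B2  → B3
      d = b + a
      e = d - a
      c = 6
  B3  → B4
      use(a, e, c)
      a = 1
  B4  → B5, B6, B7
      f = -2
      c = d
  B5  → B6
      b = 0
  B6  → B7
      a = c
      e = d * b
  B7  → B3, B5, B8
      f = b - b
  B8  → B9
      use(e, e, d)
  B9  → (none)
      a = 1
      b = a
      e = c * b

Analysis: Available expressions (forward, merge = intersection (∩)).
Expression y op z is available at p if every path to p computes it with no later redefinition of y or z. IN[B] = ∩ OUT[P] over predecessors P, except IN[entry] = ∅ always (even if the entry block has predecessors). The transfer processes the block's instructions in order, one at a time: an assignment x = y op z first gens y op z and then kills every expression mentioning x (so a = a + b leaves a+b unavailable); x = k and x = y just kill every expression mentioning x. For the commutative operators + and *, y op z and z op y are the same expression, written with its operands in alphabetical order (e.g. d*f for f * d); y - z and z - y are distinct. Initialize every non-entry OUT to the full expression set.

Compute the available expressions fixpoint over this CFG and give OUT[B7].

Answer: {b-b}

Trace:
Fixpoint table:
  B0:  IN={}  OUT={b+f}
  B1:  IN={b+f}  OUT={}
  B2:  IN={}  OUT={a+b, d-a}
  B3:  IN={}  OUT={}
  B4:  IN={}  OUT={}
  B5:  IN={}  OUT={}
  B6:  IN={}  OUT={b*d}
  B7:  IN={}  OUT={b-b}
  B8:  IN={}  OUT={}
  B9:  IN={}  OUT={b*c}

Merge at B7: IN[B7] = OUT[B4] ∩ OUT[B6] = {}
Applying B7's transfer function to that IN value gives OUT[B7] (row B7 above).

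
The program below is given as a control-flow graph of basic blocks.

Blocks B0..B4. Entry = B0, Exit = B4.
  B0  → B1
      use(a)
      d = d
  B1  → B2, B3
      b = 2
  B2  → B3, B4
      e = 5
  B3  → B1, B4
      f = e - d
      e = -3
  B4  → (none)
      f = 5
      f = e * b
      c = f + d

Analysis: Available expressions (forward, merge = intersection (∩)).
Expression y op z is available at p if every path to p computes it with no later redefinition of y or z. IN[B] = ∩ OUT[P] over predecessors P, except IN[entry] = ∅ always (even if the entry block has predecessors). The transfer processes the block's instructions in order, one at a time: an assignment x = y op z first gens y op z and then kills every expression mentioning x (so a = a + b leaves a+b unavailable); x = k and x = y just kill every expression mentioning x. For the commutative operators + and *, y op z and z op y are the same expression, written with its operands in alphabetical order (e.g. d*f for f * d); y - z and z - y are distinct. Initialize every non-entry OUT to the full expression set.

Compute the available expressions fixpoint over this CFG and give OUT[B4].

Answer: {b*e, d+f}

Working:
Fixpoint table:
  B0: | IN={} | OUT={}
  B1: | IN={} | OUT={}
  B2: | IN={} | OUT={}
  B3: | IN={} | OUT={}
  B4: | IN={} | OUT={b*e, d+f}

Merge at B4: IN[B4] = OUT[B2] ∩ OUT[B3] = {}
Applying B4's transfer function to that IN value gives OUT[B4] (row B4 above).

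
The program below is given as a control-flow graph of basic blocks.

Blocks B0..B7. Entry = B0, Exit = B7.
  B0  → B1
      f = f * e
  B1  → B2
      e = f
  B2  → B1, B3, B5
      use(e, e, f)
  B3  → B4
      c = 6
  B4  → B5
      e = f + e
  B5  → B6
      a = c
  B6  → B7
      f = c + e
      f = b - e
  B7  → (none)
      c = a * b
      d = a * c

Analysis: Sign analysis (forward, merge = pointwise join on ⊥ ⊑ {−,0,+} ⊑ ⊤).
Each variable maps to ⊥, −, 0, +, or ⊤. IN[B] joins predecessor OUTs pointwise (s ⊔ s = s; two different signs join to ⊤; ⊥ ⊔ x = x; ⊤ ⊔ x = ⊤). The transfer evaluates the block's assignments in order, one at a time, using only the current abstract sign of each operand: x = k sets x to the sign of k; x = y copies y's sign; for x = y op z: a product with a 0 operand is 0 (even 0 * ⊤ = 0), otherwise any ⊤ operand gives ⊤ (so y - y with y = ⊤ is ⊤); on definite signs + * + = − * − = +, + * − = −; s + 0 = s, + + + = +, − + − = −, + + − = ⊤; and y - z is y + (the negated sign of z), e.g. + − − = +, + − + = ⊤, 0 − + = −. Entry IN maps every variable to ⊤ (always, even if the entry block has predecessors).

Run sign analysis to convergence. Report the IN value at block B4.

Fixpoint table:
  B0:  IN=(all ⊤)  OUT=(all ⊤)
  B1:  IN=(all ⊤)  OUT=(all ⊤)
  B2:  IN=(all ⊤)  OUT=(all ⊤)
  B3:  IN=(all ⊤)  OUT={c:+; rest ⊤}
  B4:  IN={c:+; rest ⊤}  OUT={c:+; rest ⊤}
  B5:  IN=(all ⊤)  OUT=(all ⊤)
  B6:  IN=(all ⊤)  OUT=(all ⊤)
  B7:  IN=(all ⊤)  OUT=(all ⊤)

Merge at B4: IN[B4] = OUT[B3] = {a: ⊤, b: ⊤, c: +, d: ⊤, e: ⊤, f: ⊤}

Answer: {a: ⊤, b: ⊤, c: +, d: ⊤, e: ⊤, f: ⊤}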